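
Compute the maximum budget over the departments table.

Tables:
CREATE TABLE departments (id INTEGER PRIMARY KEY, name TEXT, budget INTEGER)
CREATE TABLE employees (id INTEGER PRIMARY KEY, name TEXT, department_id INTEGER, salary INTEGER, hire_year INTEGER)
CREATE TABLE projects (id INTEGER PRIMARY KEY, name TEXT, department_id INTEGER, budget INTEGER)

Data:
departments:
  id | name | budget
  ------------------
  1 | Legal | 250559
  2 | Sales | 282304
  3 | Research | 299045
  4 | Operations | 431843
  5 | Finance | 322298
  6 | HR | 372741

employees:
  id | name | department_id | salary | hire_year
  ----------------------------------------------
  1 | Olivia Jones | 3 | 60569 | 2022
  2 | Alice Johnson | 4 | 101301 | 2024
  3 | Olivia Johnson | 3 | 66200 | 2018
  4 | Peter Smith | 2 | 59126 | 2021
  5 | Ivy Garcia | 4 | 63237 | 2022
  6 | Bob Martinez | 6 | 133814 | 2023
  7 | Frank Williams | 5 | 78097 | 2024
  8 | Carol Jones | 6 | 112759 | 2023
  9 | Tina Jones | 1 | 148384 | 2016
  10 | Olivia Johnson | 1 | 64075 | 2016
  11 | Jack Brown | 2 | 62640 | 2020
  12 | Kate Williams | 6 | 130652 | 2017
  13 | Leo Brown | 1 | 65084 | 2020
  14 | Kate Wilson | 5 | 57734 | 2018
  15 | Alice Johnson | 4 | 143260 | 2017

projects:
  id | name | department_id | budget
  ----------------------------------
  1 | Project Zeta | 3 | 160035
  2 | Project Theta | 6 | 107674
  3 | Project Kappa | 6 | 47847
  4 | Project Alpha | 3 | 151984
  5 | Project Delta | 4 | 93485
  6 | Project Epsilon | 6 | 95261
SELECT MAX(budget) FROM departments

Execution result:
431843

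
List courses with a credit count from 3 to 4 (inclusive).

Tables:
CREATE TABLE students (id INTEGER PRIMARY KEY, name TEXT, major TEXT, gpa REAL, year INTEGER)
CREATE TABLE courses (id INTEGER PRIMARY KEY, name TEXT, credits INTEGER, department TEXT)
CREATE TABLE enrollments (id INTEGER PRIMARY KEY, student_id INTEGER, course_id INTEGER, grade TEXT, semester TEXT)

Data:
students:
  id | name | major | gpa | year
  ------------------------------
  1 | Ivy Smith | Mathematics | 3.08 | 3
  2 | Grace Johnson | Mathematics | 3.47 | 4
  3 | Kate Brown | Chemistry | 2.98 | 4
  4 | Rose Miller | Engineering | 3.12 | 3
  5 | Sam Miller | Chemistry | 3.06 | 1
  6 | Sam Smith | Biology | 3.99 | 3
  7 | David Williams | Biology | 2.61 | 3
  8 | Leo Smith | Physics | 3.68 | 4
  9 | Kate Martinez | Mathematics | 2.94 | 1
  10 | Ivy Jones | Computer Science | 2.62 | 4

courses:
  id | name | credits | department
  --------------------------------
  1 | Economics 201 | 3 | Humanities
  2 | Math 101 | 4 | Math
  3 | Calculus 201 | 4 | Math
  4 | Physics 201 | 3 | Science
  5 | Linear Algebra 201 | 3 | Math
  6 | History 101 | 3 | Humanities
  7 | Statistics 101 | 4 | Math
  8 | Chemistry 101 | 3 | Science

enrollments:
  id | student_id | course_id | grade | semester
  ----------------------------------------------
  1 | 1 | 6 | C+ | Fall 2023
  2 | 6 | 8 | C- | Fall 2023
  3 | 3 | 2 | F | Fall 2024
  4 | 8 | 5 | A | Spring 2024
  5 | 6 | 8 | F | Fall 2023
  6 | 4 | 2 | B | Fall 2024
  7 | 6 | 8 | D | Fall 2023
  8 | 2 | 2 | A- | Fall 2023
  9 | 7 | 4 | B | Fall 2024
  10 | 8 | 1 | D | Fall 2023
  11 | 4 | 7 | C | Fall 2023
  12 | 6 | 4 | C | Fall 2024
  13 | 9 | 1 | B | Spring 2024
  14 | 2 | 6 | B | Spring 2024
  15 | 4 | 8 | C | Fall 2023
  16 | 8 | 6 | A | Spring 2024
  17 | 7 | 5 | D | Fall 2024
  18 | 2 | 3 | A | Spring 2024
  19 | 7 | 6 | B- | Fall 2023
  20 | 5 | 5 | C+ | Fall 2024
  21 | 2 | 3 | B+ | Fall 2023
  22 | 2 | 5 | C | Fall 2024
SELECT name, credits FROM courses WHERE credits BETWEEN 3 AND 4

Execution result:
name | credits
Economics 201 | 3
Math 101 | 4
Calculus 201 | 4
Physics 201 | 3
Linear Algebra 201 | 3
History 101 | 3
Statistics 101 | 4
Chemistry 101 | 3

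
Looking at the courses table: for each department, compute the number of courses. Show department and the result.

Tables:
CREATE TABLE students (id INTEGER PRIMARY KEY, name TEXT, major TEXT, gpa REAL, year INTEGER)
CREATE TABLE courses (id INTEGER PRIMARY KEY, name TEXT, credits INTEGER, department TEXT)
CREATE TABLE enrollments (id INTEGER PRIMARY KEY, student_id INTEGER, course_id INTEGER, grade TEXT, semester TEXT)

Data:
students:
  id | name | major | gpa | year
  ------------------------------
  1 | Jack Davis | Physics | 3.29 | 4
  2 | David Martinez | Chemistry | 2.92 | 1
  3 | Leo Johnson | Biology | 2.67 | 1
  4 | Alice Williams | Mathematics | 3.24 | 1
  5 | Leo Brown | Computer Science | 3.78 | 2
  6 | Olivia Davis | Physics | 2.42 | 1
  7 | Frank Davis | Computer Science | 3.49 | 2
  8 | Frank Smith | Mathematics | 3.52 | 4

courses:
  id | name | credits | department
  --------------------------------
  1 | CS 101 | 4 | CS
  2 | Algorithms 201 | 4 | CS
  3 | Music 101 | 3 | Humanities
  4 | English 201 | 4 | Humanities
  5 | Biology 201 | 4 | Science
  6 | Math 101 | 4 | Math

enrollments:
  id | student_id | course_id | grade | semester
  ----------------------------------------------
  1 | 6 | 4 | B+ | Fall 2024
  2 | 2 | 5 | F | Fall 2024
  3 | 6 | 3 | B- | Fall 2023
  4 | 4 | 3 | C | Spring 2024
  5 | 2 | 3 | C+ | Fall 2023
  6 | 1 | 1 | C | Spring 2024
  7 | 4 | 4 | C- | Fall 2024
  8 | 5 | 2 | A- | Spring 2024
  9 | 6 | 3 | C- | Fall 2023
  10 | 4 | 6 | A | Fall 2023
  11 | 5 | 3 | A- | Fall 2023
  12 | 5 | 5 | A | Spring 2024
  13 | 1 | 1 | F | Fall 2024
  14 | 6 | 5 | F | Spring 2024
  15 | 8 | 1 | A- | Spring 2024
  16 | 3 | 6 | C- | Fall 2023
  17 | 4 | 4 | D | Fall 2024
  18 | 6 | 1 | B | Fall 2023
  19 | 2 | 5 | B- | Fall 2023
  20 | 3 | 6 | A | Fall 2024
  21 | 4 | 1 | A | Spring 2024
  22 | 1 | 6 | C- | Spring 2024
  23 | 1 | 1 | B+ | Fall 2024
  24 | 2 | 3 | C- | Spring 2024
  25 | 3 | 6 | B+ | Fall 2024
SELECT department, COUNT(*) AS n FROM courses GROUP BY department

Execution result:
department | n
CS | 2
Humanities | 2
Math | 1
Science | 1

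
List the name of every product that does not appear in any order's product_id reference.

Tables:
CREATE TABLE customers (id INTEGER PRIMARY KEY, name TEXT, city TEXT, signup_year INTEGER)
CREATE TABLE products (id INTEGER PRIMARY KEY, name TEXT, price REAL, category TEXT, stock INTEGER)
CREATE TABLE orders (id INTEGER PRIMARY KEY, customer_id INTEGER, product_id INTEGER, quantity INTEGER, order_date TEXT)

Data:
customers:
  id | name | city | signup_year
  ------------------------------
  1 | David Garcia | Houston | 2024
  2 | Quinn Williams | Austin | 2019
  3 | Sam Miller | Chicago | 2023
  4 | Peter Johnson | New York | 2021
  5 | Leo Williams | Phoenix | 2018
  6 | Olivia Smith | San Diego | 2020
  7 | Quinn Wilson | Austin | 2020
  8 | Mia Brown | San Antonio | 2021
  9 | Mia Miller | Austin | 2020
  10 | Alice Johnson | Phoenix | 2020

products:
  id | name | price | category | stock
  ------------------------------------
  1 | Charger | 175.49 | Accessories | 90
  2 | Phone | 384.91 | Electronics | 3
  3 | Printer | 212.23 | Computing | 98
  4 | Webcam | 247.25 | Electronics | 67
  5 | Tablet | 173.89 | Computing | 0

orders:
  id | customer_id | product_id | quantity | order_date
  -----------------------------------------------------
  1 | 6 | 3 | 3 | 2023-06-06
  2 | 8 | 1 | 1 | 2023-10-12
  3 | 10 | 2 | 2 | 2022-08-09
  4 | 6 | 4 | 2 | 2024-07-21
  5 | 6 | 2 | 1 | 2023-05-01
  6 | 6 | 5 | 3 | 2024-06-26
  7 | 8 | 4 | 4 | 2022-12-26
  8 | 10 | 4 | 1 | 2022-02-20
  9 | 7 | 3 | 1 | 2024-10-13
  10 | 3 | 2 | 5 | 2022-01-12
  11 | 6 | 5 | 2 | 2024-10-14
SELECT p.name FROM products p LEFT JOIN orders c ON c.product_id = p.id WHERE c.id IS NULL

Execution result:
(no rows)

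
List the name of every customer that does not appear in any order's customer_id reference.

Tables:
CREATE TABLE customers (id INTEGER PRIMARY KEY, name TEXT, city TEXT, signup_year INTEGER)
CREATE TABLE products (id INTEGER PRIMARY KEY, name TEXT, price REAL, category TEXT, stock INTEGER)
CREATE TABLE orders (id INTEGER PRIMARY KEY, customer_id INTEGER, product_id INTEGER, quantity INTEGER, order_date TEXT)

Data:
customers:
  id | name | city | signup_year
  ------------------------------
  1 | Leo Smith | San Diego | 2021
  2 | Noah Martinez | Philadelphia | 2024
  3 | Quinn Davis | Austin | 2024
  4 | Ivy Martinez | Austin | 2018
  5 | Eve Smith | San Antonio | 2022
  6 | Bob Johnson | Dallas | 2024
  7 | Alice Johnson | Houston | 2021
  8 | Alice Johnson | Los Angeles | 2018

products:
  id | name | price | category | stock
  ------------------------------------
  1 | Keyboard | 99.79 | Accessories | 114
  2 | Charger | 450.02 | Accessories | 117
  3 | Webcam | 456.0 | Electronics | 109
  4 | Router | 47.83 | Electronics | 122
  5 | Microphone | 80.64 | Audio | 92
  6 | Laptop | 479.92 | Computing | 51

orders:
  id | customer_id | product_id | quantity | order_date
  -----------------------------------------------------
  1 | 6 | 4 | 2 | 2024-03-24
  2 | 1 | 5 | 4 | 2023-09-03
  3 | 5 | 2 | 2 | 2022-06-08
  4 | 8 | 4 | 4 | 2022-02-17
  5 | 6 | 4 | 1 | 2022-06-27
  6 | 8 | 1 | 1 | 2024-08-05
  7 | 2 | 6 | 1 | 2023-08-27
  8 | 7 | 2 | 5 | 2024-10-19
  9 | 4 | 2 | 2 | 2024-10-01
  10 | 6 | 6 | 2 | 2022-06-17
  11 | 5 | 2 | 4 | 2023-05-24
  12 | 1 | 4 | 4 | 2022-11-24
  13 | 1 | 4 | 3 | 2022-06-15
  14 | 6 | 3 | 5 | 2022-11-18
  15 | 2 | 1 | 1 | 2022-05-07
SELECT p.name FROM customers p LEFT JOIN orders c ON c.customer_id = p.id WHERE c.id IS NULL

Execution result:
Quinn Davis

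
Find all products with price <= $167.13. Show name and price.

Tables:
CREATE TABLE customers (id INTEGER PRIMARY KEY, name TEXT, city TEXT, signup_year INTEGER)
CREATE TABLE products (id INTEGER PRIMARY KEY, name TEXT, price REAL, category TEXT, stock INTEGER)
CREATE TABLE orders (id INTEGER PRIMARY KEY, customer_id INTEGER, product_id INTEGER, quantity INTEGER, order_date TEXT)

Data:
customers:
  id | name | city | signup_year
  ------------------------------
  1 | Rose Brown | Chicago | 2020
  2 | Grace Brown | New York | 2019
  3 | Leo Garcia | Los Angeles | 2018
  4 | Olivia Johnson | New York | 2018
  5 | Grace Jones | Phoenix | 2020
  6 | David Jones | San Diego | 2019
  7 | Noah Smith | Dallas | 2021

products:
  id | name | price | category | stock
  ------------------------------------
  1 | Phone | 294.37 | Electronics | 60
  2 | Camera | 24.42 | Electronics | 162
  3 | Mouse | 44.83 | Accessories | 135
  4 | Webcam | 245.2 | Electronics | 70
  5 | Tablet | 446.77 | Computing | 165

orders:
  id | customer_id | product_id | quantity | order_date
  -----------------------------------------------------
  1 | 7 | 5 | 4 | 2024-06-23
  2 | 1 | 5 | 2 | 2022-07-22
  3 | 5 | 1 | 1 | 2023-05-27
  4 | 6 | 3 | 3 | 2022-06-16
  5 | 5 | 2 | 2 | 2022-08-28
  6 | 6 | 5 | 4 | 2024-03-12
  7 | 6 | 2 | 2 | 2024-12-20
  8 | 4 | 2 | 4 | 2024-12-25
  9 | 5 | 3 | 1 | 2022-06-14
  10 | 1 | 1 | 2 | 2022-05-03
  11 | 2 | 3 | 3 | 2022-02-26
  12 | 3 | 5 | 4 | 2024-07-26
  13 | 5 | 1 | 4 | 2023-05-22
SELECT name, price FROM products WHERE price <= 167.13

Execution result:
name | price
Camera | 24.42
Mouse | 44.83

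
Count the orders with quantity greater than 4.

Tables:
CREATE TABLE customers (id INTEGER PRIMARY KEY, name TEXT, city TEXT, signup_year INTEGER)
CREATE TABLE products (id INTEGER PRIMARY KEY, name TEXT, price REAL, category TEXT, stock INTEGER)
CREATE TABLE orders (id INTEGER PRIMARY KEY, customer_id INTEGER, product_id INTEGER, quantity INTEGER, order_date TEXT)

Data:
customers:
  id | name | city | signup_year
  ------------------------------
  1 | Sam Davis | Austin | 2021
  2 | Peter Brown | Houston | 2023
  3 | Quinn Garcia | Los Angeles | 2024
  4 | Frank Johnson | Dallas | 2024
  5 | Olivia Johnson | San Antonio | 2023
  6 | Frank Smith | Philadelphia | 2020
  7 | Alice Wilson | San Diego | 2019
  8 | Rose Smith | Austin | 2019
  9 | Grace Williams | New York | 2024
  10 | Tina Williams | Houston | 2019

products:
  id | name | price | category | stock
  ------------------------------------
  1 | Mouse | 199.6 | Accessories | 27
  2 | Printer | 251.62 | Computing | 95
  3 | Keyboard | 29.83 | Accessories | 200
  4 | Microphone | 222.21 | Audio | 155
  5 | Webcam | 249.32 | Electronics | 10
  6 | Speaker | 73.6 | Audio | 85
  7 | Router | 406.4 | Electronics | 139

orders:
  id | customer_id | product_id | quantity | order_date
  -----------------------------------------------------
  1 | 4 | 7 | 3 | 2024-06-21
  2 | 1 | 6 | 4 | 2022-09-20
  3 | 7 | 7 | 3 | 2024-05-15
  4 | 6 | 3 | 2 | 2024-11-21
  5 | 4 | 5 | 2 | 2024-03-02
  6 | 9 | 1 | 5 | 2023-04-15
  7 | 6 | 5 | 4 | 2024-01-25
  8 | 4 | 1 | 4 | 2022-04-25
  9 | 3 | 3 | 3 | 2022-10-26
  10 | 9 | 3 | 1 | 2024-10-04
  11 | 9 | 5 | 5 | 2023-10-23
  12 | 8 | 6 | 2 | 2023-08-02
SELECT COUNT(*) FROM orders WHERE quantity > 4

Execution result:
2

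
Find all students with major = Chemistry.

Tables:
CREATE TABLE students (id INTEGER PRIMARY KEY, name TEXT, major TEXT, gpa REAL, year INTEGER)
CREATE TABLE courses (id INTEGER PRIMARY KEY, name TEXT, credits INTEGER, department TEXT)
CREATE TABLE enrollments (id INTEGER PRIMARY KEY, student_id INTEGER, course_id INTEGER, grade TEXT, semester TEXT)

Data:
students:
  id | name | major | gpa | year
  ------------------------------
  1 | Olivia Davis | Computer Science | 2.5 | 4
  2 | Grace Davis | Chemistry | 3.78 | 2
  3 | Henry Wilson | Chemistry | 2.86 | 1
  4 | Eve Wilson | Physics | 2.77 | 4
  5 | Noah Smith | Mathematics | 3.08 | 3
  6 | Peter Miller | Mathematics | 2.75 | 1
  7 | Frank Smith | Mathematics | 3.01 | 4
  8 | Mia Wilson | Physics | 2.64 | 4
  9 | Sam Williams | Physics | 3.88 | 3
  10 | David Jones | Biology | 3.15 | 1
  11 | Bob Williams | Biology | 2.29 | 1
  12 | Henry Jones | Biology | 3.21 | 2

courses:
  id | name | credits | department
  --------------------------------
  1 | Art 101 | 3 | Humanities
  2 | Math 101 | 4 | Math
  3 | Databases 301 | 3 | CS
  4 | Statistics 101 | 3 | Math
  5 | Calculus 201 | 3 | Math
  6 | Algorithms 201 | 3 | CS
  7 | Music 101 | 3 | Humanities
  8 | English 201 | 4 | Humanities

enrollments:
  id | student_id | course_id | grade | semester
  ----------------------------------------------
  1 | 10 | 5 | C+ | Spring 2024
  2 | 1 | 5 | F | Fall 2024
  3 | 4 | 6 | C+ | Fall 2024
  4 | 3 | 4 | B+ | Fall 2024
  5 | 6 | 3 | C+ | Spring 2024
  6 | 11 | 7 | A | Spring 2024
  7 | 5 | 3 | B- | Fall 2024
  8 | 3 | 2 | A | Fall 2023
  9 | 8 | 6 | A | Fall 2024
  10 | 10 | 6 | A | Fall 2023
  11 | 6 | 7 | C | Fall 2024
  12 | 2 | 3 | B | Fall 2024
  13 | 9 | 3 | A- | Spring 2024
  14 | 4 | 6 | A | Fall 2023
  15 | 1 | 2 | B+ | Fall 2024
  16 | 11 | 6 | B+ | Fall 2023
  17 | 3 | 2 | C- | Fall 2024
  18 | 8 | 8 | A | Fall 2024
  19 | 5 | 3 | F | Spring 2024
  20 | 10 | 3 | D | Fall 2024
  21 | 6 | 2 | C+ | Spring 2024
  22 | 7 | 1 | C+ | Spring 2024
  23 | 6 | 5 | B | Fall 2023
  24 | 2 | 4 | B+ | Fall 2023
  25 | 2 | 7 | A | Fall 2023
SELECT name, major FROM students WHERE major = 'Chemistry'

Execution result:
name | major
Grace Davis | Chemistry
Henry Wilson | Chemistry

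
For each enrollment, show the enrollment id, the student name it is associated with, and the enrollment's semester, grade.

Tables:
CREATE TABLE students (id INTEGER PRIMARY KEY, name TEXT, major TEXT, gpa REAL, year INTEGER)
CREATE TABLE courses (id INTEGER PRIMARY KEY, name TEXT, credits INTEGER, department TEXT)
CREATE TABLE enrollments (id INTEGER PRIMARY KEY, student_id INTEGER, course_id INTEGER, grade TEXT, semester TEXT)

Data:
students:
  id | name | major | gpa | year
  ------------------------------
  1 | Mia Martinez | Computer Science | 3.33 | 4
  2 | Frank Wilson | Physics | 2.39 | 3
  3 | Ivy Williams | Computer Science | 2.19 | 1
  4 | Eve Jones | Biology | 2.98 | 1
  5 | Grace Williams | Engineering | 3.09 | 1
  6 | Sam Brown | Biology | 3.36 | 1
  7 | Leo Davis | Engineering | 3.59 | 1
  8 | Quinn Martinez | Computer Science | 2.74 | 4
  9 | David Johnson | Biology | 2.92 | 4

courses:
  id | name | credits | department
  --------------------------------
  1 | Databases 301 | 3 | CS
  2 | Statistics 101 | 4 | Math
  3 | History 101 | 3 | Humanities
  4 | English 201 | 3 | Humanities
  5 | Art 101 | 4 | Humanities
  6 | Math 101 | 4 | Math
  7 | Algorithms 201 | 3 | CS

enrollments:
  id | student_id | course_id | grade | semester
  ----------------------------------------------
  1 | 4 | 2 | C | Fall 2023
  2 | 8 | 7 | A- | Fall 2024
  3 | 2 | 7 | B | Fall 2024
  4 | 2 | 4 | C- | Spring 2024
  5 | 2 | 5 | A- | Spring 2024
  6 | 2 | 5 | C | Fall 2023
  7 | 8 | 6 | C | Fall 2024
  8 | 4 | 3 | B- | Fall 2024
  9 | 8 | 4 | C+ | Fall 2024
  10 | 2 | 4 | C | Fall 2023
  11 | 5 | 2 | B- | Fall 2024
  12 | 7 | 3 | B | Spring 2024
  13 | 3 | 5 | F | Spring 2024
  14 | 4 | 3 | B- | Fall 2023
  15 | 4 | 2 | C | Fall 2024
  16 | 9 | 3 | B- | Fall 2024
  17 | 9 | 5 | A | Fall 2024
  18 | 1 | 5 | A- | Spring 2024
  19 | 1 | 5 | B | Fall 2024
SELECT c.id, p.name AS student, c.semester, c.grade FROM enrollments c JOIN students p ON c.student_id = p.id

Execution result:
id | student | semester | grade
1 | Eve Jones | Fall 2023 | C
2 | Quinn Martinez | Fall 2024 | A-
3 | Frank Wilson | Fall 2024 | B
4 | Frank Wilson | Spring 2024 | C-
5 | Frank Wilson | Spring 2024 | A-
6 | Frank Wilson | Fall 2023 | C
7 | Quinn Martinez | Fall 2024 | C
8 | Eve Jones | Fall 2024 | B-
9 | Quinn Martinez | Fall 2024 | C+
10 | Frank Wilson | Fall 2023 | C
11 | Grace Williams | Fall 2024 | B-
12 | Leo Davis | Spring 2024 | B
13 | Ivy Williams | Spring 2024 | F
14 | Eve Jones | Fall 2023 | B-
15 | Eve Jones | Fall 2024 | C
16 | David Johnson | Fall 2024 | B-
17 | David Johnson | Fall 2024 | A
18 | Mia Martinez | Spring 2024 | A-
19 | Mia Martinez | Fall 2024 | B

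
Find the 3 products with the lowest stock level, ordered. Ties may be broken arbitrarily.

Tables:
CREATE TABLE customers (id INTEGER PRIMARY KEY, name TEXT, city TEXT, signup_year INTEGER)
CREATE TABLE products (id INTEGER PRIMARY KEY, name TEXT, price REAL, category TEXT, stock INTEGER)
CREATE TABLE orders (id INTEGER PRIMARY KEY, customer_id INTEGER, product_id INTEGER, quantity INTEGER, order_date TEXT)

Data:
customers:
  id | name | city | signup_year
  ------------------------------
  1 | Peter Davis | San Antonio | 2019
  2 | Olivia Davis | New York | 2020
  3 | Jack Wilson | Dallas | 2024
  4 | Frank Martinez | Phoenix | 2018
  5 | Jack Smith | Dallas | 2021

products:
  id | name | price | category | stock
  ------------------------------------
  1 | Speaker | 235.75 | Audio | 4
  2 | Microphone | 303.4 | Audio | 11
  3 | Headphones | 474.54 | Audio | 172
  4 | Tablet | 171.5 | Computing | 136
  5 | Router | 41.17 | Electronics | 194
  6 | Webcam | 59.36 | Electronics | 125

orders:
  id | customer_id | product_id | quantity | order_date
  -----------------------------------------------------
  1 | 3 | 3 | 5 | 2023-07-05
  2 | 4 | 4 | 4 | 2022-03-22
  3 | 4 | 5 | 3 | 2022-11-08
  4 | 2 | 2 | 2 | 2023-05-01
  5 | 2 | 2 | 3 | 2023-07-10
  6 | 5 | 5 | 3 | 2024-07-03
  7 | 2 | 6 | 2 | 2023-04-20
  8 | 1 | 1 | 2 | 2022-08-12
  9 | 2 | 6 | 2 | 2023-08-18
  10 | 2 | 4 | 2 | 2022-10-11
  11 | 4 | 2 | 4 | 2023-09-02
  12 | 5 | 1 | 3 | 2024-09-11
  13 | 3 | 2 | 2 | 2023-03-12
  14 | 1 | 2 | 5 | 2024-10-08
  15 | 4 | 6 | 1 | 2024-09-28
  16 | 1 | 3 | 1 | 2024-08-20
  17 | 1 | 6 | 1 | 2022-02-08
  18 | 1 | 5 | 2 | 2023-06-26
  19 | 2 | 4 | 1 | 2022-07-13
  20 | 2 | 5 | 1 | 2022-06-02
SELECT name, stock FROM products ORDER BY stock ASC LIMIT 3

Execution result:
name | stock
Speaker | 4
Microphone | 11
Webcam | 125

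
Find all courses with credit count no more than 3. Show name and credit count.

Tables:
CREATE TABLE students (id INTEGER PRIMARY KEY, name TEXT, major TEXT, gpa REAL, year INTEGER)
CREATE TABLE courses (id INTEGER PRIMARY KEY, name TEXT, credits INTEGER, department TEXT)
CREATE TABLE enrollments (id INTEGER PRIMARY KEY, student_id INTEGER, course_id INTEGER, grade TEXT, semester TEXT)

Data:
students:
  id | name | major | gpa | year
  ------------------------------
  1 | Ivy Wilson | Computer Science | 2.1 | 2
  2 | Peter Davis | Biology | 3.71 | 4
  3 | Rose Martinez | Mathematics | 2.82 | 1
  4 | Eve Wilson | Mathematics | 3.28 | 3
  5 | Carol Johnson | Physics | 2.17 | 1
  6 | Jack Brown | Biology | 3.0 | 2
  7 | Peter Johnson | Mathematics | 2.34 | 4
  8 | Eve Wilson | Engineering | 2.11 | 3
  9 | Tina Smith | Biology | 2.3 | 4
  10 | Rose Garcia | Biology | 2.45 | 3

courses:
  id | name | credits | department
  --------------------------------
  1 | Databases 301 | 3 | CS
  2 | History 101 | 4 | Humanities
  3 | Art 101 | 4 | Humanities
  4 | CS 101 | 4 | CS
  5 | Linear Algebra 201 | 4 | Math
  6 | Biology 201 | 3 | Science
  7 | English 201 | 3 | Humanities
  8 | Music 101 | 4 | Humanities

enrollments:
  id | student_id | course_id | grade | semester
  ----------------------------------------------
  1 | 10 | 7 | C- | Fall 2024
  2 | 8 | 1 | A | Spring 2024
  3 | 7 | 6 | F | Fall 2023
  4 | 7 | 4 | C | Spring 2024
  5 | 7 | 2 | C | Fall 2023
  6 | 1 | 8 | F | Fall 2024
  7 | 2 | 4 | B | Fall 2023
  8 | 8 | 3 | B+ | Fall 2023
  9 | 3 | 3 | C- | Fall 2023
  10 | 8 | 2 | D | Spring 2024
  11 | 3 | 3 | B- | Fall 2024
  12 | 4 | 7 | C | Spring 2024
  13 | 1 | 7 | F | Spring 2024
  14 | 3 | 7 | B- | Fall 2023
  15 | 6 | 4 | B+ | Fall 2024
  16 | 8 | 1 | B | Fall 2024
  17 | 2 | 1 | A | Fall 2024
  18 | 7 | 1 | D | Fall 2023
SELECT name, credits FROM courses WHERE credits <= 3

Execution result:
name | credits
Databases 301 | 3
Biology 201 | 3
English 201 | 3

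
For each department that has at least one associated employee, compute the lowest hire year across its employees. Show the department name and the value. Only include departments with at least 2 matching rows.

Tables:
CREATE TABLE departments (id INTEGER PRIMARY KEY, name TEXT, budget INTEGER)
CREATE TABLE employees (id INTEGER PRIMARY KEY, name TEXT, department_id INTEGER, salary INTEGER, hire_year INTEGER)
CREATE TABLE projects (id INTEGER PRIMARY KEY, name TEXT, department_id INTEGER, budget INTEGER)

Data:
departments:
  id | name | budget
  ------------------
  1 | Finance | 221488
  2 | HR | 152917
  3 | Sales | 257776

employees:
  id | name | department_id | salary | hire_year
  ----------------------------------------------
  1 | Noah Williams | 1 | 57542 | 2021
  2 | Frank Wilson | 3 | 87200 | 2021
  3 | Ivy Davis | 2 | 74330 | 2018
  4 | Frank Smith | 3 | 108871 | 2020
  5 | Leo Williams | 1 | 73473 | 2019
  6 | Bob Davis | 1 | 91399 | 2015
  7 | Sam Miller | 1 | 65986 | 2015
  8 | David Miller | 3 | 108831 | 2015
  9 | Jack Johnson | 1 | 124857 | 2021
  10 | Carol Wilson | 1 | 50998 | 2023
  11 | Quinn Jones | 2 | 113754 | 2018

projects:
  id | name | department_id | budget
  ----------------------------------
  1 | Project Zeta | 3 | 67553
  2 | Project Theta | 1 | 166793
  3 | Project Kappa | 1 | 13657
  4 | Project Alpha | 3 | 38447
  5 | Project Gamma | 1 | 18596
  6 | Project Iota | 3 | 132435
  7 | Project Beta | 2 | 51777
SELECT p.name, MIN(c.hire_year) AS min_hire_year FROM employees c JOIN departments p ON c.department_id = p.id GROUP BY p.id, p.name HAVING COUNT(*) >= 2

Execution result:
name | min_hire_year
Finance | 2015
HR | 2018
Sales | 2015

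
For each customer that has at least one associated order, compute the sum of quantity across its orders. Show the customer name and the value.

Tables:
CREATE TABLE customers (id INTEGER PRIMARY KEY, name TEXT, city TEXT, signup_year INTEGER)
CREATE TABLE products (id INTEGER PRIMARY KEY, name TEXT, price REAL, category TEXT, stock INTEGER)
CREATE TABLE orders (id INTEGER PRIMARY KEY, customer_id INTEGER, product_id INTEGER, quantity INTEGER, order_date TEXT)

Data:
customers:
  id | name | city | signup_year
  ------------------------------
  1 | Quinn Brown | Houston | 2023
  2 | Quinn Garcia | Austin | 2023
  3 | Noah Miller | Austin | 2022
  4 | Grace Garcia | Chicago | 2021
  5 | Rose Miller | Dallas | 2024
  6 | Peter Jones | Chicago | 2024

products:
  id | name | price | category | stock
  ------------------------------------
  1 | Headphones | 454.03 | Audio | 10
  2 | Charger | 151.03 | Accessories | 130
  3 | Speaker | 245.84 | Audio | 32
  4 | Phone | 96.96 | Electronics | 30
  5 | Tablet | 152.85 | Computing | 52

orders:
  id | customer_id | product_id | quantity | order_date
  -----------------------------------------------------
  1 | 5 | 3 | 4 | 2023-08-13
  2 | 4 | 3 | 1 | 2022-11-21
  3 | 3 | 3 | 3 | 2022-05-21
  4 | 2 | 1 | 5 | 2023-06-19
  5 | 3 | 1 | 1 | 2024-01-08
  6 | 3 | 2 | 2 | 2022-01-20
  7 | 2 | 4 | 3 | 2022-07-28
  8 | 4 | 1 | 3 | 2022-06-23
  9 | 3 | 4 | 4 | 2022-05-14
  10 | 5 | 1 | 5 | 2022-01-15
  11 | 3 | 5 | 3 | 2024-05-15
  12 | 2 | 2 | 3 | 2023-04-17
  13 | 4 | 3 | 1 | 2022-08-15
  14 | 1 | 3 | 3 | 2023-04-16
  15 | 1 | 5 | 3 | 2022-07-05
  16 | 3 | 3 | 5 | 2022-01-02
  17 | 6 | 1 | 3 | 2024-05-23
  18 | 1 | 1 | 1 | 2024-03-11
SELECT p.name, SUM(c.quantity) AS sum_quantity FROM orders c JOIN customers p ON c.customer_id = p.id GROUP BY p.id, p.name

Execution result:
name | sum_quantity
Quinn Brown | 7
Quinn Garcia | 11
Noah Miller | 18
Grace Garcia | 5
Rose Miller | 9
Peter Jones | 3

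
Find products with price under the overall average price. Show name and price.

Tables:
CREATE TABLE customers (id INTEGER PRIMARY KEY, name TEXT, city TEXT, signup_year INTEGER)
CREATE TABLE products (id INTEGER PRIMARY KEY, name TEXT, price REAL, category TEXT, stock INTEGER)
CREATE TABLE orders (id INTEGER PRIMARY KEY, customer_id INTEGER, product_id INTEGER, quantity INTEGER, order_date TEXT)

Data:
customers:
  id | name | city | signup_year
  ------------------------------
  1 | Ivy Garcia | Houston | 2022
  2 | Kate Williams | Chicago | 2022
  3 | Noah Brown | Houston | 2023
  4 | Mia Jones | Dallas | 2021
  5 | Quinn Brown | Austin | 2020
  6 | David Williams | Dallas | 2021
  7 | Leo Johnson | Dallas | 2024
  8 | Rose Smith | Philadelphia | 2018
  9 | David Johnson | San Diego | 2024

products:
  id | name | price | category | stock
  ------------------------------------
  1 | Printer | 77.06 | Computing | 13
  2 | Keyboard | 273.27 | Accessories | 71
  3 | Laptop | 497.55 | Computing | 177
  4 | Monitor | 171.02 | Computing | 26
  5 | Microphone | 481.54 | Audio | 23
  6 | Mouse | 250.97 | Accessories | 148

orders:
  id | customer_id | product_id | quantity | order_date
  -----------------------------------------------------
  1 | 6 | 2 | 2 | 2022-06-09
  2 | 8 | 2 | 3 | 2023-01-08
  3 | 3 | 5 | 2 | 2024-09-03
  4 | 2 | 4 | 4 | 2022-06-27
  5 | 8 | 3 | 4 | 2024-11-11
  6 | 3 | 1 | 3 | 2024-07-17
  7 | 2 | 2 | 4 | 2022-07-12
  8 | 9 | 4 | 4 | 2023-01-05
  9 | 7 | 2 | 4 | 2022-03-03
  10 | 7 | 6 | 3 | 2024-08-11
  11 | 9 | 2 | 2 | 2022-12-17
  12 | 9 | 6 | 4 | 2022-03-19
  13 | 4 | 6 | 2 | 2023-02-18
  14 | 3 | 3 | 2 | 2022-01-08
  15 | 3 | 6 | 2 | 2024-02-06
SELECT name, price FROM products WHERE price < (SELECT AVG(price) FROM products)

Execution result:
name | price
Printer | 77.06
Keyboard | 273.27
Monitor | 171.02
Mouse | 250.97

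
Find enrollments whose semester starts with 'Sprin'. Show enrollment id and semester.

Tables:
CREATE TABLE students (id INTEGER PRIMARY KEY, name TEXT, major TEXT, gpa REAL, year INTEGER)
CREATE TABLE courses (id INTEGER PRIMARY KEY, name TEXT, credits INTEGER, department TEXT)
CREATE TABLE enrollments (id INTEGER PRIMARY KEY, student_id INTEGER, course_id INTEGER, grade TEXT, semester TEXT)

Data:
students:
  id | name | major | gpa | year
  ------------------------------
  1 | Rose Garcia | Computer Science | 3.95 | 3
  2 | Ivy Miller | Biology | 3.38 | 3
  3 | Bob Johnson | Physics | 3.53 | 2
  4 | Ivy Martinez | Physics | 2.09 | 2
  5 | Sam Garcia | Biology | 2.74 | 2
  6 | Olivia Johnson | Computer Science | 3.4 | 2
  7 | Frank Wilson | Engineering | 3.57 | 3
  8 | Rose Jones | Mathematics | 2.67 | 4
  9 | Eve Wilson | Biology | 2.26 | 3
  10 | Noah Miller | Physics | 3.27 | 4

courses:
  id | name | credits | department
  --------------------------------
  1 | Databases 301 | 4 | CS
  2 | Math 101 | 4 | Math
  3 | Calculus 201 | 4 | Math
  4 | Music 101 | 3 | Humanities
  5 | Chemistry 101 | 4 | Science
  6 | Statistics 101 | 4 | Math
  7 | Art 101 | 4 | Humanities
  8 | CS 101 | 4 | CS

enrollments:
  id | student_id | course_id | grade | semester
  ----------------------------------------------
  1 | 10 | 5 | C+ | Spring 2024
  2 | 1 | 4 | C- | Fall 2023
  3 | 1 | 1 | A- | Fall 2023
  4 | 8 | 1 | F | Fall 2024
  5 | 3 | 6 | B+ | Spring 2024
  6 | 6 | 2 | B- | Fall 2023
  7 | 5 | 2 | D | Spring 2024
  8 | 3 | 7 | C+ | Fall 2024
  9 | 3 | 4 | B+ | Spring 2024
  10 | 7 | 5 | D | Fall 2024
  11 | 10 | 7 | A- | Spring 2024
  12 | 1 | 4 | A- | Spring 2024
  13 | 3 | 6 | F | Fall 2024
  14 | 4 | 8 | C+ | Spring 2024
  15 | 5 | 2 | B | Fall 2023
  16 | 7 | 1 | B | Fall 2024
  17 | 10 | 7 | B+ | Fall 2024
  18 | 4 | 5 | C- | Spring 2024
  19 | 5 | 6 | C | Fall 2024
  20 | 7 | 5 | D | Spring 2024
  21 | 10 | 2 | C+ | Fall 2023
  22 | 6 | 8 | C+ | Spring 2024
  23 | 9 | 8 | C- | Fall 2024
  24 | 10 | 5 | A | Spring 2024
SELECT id, semester FROM enrollments WHERE semester LIKE 'Sprin%'

Execution result:
id | semester
1 | Spring 2024
5 | Spring 2024
7 | Spring 2024
9 | Spring 2024
11 | Spring 2024
12 | Spring 2024
14 | Spring 2024
18 | Spring 2024
20 | Spring 2024
22 | Spring 2024
24 | Spring 2024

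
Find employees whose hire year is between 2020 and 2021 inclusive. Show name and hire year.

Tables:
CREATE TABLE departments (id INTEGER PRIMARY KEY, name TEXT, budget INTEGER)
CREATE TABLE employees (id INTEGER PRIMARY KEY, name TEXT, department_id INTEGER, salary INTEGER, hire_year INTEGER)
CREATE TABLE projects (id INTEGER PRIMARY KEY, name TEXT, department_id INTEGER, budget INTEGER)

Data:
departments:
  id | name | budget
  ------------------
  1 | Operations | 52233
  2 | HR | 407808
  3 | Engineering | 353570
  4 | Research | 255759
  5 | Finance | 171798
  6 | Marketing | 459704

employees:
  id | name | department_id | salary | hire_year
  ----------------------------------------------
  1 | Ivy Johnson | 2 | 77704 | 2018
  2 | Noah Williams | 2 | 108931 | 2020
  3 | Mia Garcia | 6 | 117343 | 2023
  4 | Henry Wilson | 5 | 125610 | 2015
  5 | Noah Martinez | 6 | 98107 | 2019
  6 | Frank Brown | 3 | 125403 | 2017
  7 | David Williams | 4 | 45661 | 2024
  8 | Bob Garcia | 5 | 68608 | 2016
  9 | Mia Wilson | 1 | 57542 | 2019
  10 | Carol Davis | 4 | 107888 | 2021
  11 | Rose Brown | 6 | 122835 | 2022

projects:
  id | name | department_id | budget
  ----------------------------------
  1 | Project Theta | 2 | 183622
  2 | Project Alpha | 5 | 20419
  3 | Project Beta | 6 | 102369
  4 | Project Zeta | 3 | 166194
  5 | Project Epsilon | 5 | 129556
SELECT name, hire_year FROM employees WHERE hire_year BETWEEN 2020 AND 2021

Execution result:
name | hire_year
Noah Williams | 2020
Carol Davis | 2021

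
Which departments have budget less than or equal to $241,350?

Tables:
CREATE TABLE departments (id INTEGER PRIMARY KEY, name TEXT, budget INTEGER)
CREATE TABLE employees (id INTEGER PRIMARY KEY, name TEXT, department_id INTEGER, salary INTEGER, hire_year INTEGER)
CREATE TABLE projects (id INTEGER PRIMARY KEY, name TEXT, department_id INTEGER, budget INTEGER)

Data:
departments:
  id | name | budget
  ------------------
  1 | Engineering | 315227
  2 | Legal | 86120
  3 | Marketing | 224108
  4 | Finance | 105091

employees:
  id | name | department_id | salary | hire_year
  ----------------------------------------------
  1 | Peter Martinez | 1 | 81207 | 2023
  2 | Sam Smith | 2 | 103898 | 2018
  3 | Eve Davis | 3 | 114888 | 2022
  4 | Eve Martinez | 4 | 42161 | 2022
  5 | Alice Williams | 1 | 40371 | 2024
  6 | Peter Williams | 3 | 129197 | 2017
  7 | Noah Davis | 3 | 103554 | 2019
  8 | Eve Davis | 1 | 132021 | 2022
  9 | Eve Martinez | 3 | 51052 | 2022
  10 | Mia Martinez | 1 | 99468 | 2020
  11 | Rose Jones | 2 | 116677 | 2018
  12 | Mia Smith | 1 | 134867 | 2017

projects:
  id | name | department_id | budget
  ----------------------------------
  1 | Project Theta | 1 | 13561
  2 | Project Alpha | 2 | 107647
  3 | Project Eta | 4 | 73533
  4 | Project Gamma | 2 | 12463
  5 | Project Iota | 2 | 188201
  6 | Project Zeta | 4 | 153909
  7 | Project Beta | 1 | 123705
SELECT name, budget FROM departments WHERE budget <= 241350

Execution result:
name | budget
Legal | 86120
Marketing | 224108
Finance | 105091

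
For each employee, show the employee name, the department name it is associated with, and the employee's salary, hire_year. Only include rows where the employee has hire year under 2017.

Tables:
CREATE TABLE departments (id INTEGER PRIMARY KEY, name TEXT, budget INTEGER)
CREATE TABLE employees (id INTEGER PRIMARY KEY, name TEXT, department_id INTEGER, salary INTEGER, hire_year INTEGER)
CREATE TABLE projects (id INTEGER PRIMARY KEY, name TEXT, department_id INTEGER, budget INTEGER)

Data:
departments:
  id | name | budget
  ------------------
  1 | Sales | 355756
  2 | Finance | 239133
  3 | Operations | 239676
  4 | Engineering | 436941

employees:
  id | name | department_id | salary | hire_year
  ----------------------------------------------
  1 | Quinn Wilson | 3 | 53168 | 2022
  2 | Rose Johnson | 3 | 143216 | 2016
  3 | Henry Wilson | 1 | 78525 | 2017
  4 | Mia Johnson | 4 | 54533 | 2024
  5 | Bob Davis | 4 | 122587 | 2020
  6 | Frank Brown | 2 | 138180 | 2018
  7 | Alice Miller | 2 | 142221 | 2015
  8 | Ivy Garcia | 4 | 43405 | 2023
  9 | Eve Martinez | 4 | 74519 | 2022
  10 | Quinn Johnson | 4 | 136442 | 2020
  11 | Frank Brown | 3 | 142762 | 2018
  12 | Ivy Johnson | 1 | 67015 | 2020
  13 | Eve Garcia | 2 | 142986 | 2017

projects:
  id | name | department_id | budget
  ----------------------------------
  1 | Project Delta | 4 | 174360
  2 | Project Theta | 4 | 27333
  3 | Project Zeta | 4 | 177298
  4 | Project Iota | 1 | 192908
SELECT c.name, p.name AS department, c.salary, c.hire_year FROM employees c JOIN departments p ON c.department_id = p.id WHERE c.hire_year < 2017

Execution result:
name | department | salary | hire_year
Rose Johnson | Operations | 143216 | 2016
Alice Miller | Finance | 142221 | 2015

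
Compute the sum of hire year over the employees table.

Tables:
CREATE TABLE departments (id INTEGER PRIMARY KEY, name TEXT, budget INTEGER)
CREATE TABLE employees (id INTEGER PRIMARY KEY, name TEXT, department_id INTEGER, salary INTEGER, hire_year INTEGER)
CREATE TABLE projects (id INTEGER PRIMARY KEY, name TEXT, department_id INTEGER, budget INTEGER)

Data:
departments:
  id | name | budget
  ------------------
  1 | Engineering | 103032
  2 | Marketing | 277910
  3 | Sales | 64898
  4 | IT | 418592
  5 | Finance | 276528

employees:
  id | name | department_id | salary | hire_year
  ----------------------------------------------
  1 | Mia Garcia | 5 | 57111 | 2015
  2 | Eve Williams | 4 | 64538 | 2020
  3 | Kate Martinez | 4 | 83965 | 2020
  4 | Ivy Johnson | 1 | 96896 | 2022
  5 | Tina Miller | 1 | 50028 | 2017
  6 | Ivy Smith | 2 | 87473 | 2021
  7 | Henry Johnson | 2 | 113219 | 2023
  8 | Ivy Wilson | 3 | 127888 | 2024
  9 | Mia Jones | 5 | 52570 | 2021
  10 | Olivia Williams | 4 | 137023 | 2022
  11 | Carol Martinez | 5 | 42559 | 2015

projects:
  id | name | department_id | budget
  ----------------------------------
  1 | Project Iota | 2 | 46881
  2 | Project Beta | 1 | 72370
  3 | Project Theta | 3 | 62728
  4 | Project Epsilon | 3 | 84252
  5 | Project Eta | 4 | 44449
SELECT SUM(hire_year) FROM employees

Execution result:
22220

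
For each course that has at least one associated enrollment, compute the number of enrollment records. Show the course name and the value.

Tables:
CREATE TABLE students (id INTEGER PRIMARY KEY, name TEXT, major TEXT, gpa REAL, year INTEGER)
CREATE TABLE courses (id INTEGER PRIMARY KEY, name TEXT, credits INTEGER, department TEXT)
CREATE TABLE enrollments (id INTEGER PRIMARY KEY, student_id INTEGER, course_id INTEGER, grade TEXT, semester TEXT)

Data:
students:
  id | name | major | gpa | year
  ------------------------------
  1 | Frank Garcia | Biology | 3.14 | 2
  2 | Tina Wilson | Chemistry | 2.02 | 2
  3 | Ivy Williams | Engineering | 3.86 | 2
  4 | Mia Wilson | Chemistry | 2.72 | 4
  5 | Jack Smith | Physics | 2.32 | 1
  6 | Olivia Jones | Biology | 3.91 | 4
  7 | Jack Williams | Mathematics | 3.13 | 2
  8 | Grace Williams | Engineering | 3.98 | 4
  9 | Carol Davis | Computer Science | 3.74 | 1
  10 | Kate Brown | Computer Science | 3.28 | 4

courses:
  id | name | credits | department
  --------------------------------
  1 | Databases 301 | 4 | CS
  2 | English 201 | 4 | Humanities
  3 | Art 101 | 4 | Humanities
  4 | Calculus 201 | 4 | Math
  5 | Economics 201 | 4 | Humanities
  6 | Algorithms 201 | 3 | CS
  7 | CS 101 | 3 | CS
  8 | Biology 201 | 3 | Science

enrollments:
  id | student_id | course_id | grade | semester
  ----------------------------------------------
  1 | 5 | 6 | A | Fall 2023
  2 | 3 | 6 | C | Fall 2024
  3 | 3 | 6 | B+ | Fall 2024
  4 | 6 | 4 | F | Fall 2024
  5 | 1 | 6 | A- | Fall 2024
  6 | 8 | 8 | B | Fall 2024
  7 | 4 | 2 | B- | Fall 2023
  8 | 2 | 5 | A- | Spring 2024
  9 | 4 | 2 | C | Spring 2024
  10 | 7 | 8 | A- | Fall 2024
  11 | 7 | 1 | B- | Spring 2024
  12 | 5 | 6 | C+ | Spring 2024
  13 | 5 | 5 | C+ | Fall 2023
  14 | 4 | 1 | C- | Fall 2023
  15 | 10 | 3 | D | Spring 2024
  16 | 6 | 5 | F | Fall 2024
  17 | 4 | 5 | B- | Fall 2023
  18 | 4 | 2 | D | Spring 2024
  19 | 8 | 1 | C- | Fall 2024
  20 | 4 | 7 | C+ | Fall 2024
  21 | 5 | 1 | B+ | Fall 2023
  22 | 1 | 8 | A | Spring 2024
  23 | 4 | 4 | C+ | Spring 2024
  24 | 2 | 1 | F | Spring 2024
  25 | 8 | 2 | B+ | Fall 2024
SELECT p.name, COUNT(*) AS n FROM enrollments c JOIN courses p ON c.course_id = p.id GROUP BY p.id, p.name

Execution result:
name | n
Databases 301 | 5
English 201 | 4
Art 101 | 1
Calculus 201 | 2
Economics 201 | 4
Algorithms 201 | 5
CS 101 | 1
Biology 201 | 3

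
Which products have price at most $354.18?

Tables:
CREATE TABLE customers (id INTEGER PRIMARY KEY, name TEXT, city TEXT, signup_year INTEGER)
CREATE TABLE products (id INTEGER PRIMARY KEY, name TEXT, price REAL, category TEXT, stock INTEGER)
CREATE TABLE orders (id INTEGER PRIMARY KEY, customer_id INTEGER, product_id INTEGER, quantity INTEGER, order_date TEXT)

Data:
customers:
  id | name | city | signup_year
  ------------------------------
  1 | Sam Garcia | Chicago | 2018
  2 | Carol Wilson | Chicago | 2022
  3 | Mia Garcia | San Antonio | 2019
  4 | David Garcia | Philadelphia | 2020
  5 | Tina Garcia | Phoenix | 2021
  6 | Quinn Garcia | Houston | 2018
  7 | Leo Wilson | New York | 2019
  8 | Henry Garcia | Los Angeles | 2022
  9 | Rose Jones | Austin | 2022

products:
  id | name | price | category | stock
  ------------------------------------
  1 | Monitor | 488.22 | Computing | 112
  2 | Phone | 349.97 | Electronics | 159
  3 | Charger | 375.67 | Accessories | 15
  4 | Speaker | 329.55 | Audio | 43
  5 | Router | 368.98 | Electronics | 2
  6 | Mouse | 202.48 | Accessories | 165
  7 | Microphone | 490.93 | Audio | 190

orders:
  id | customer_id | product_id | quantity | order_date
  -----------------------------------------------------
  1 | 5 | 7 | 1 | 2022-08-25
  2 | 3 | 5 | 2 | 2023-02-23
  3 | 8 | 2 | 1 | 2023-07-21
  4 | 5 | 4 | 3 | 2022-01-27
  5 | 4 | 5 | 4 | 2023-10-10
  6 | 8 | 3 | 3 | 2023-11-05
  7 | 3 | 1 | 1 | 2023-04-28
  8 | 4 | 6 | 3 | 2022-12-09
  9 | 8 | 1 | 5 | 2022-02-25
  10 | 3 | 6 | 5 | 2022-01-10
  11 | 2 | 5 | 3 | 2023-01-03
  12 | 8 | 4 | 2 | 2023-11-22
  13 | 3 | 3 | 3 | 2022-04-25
SELECT name, price FROM products WHERE price <= 354.18

Execution result:
name | price
Phone | 349.97
Speaker | 329.55
Mouse | 202.48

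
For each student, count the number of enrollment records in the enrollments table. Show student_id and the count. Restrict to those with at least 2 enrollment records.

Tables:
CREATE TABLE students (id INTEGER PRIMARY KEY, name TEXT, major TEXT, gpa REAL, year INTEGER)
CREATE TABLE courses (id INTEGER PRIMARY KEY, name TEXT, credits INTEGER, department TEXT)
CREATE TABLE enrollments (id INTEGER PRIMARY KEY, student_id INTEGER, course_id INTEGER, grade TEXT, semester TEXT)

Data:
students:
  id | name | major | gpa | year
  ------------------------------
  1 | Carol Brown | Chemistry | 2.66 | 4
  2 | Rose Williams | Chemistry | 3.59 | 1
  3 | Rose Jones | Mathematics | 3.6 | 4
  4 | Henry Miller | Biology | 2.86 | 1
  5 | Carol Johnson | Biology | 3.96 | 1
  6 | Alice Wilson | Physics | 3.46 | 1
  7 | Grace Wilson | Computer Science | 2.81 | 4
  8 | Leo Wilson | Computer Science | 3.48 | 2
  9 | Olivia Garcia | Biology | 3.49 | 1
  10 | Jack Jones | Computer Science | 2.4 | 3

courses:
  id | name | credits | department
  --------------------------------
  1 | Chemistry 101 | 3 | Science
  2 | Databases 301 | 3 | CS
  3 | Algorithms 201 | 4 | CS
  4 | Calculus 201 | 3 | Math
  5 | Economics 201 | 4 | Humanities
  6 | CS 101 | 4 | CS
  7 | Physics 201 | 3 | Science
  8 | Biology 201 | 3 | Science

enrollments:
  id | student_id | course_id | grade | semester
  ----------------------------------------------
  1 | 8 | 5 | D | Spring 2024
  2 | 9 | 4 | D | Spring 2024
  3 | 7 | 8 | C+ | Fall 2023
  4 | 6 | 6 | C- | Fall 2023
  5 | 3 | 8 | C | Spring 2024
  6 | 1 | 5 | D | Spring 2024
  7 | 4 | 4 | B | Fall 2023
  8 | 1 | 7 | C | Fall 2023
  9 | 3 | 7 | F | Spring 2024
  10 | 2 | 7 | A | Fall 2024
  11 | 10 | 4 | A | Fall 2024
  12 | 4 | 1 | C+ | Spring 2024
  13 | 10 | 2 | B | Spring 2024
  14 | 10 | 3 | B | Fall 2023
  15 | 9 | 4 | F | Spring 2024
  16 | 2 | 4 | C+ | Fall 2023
SELECT student_id, COUNT(*) AS enrollment_count FROM enrollments GROUP BY student_id HAVING COUNT(*) >= 2

Execution result:
student_id | enrollment_count
1 | 2
2 | 2
3 | 2
4 | 2
9 | 2
10 | 3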